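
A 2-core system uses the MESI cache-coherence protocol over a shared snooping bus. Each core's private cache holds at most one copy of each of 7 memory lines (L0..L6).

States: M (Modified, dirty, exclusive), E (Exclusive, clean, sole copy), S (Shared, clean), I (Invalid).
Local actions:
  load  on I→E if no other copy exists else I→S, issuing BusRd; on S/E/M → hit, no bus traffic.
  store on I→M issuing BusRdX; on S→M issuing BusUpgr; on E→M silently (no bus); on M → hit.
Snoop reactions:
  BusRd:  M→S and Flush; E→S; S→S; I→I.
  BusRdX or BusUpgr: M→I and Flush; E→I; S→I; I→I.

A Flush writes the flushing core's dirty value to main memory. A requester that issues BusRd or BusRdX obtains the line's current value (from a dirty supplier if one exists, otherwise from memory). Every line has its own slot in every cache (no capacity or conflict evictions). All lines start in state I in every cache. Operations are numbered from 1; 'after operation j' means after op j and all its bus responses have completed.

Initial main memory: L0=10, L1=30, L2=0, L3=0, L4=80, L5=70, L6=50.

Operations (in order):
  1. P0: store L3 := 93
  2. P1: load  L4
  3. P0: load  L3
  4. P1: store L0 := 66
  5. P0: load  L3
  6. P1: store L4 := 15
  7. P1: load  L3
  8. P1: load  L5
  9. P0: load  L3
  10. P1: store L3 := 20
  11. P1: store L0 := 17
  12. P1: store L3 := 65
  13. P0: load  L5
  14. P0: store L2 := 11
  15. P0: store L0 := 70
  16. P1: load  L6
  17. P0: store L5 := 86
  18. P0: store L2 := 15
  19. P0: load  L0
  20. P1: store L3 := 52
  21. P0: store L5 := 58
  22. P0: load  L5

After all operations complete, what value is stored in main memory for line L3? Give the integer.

memory[L3] = 93

step 1: P0: store L3 := 93  ⟶  MI  (L3)  txn=BusRdX  M[L3]=0
step 2: P1: load  L4  ⟶  IE  (L4)  txn=BusRd  M[L4]=80
step 3: P0: load  L3  ⟶  MI  (L3)  txn=∅  M[L3]=0
step 4: P1: store L0 := 66  ⟶  IM  (L0)  txn=BusRdX  M[L0]=10
step 5: P0: load  L3  ⟶  MI  (L3)  txn=∅  M[L3]=0
step 6: P1: store L4 := 15  ⟶  IM  (L4)  txn=∅  M[L4]=80
step 7: P1: load  L3  ⟶  SS  (L3)  txn=BusRd+Flush  M[L3]=93
step 8: P1: load  L5  ⟶  IE  (L5)  txn=BusRd  M[L5]=70
step 9: P0: load  L3  ⟶  SS  (L3)  txn=∅  M[L3]=93
step 10: P1: store L3 := 20  ⟶  IM  (L3)  txn=BusUpgr  M[L3]=93
step 11: P1: store L0 := 17  ⟶  IM  (L0)  txn=∅  M[L0]=10
step 12: P1: store L3 := 65  ⟶  IM  (L3)  txn=∅  M[L3]=93
step 13: P0: load  L5  ⟶  SS  (L5)  txn=BusRd  M[L5]=70
step 14: P0: store L2 := 11  ⟶  MI  (L2)  txn=BusRdX  M[L2]=0
step 15: P0: store L0 := 70  ⟶  MI  (L0)  txn=BusRdX+Flush  M[L0]=17
step 16: P1: load  L6  ⟶  IE  (L6)  txn=BusRd  M[L6]=50
step 17: P0: store L5 := 86  ⟶  MI  (L5)  txn=BusUpgr  M[L5]=70
step 18: P0: store L2 := 15  ⟶  MI  (L2)  txn=∅  M[L2]=0
step 19: P0: load  L0  ⟶  MI  (L0)  txn=∅  M[L0]=17
step 20: P1: store L3 := 52  ⟶  IM  (L3)  txn=∅  M[L3]=93
step 21: P0: store L5 := 58  ⟶  MI  (L5)  txn=∅  M[L5]=70
step 22: P0: load  L5  ⟶  MI  (L5)  txn=∅  M[L5]=70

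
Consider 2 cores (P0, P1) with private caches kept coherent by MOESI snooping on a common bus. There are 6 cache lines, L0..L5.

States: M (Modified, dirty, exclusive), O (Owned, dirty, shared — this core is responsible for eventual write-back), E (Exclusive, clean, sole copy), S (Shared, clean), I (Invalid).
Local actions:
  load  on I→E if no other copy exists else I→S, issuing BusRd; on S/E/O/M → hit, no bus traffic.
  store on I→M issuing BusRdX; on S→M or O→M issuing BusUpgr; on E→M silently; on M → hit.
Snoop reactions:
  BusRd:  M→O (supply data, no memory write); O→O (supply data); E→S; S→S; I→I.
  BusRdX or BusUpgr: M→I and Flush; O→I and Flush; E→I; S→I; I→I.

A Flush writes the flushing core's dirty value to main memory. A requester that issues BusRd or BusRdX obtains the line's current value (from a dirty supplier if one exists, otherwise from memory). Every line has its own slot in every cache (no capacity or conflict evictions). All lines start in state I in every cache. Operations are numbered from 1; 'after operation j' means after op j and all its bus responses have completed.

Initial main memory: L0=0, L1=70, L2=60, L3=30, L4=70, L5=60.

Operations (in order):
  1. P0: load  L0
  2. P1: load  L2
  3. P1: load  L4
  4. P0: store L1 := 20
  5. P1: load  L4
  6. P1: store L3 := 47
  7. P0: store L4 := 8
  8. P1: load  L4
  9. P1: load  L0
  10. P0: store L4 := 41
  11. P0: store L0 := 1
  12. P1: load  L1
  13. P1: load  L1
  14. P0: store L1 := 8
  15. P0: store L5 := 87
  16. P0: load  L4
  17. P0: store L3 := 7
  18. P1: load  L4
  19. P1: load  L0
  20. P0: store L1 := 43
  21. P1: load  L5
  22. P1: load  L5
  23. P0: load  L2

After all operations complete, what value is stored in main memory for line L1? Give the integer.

step 1: P0: load  L0  ⟶  EI  (L0)  txn=BusRd  M[L0]=0
step 2: P1: load  L2  ⟶  IE  (L2)  txn=BusRd  M[L2]=60
step 3: P1: load  L4  ⟶  IE  (L4)  txn=BusRd  M[L4]=70
step 4: P0: store L1 := 20  ⟶  MI  (L1)  txn=BusRdX  M[L1]=70
step 5: P1: load  L4  ⟶  IE  (L4)  txn=∅  M[L4]=70
step 6: P1: store L3 := 47  ⟶  IM  (L3)  txn=BusRdX  M[L3]=30
step 7: P0: store L4 := 8  ⟶  MI  (L4)  txn=BusRdX  M[L4]=70
step 8: P1: load  L4  ⟶  OS  (L4)  txn=BusRd  M[L4]=70
step 9: P1: load  L0  ⟶  SS  (L0)  txn=BusRd  M[L0]=0
step 10: P0: store L4 := 41  ⟶  MI  (L4)  txn=BusUpgr  M[L4]=70
step 11: P0: store L0 := 1  ⟶  MI  (L0)  txn=BusUpgr  M[L0]=0
step 12: P1: load  L1  ⟶  OS  (L1)  txn=BusRd  M[L1]=70
step 13: P1: load  L1  ⟶  OS  (L1)  txn=∅  M[L1]=70
step 14: P0: store L1 := 8  ⟶  MI  (L1)  txn=BusUpgr  M[L1]=70
step 15: P0: store L5 := 87  ⟶  MI  (L5)  txn=BusRdX  M[L5]=60
step 16: P0: load  L4  ⟶  MI  (L4)  txn=∅  M[L4]=70
step 17: P0: store L3 := 7  ⟶  MI  (L3)  txn=BusRdX+Flush  M[L3]=47
step 18: P1: load  L4  ⟶  OS  (L4)  txn=BusRd  M[L4]=70
step 19: P1: load  L0  ⟶  OS  (L0)  txn=BusRd  M[L0]=0
step 20: P0: store L1 := 43  ⟶  MI  (L1)  txn=∅  M[L1]=70
step 21: P1: load  L5  ⟶  OS  (L5)  txn=BusRd  M[L5]=60
step 22: P1: load  L5  ⟶  OS  (L5)  txn=∅  M[L5]=60
step 23: P0: load  L2  ⟶  SS  (L2)  txn=BusRd  M[L2]=60

memory[L1] = 70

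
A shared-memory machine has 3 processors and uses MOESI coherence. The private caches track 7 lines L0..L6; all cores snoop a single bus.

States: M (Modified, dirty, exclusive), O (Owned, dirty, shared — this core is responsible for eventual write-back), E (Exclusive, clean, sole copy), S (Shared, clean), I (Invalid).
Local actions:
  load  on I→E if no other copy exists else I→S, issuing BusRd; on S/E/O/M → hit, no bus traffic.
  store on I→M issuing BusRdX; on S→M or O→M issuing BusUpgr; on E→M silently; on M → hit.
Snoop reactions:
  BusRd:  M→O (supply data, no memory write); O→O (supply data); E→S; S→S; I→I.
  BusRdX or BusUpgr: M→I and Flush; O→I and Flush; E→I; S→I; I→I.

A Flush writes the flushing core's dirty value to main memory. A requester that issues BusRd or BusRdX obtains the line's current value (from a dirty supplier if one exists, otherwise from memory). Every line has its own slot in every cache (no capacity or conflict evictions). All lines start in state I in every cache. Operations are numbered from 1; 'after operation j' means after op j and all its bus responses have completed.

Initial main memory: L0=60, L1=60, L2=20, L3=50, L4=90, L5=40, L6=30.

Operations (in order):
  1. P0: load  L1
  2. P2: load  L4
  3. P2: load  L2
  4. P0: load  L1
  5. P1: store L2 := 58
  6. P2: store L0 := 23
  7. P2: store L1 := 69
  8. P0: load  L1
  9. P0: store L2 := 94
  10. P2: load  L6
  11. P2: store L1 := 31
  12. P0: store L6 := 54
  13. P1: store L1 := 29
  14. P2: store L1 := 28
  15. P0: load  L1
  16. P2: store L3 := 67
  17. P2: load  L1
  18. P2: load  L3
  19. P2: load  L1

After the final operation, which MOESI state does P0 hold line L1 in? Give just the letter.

state = S

[1] P0: load  L1 | P0:E(60), P1:I, P2:I | bus: BusRd
[2] P2: load  L4 | P0:I, P1:I, P2:E(90) | bus: BusRd
[3] P2: load  L2 | P0:I, P1:I, P2:E(20) | bus: BusRd
[4] P0: load  L1 | P0:E(60), P1:I, P2:I | bus: none
[5] P1: store L2 := 58 | P0:I, P1:M(58), P2:I | bus: BusRdX
[6] P2: store L0 := 23 | P0:I, P1:I, P2:M(23) | bus: BusRdX
[7] P2: store L1 := 69 | P0:I, P1:I, P2:M(69) | bus: BusRdX
[8] P0: load  L1 | P0:S(69), P1:I, P2:O(69) | bus: BusRd
[9] P0: store L2 := 94 | P0:M(94), P1:I, P2:I | bus: BusRdX,Flush
[10] P2: load  L6 | P0:I, P1:I, P2:E(30) | bus: BusRd
[11] P2: store L1 := 31 | P0:I, P1:I, P2:M(31) | bus: BusUpgr
[12] P0: store L6 := 54 | P0:M(54), P1:I, P2:I | bus: BusRdX
[13] P1: store L1 := 29 | P0:I, P1:M(29), P2:I | bus: BusRdX,Flush
[14] P2: store L1 := 28 | P0:I, P1:I, P2:M(28) | bus: BusRdX,Flush
[15] P0: load  L1 | P0:S(28), P1:I, P2:O(28) | bus: BusRd
[16] P2: store L3 := 67 | P0:I, P1:I, P2:M(67) | bus: BusRdX
[17] P2: load  L1 | P0:S(28), P1:I, P2:O(28) | bus: none
[18] P2: load  L3 | P0:I, P1:I, P2:M(67) | bus: none
[19] P2: load  L1 | P0:S(28), P1:I, P2:O(28) | bus: none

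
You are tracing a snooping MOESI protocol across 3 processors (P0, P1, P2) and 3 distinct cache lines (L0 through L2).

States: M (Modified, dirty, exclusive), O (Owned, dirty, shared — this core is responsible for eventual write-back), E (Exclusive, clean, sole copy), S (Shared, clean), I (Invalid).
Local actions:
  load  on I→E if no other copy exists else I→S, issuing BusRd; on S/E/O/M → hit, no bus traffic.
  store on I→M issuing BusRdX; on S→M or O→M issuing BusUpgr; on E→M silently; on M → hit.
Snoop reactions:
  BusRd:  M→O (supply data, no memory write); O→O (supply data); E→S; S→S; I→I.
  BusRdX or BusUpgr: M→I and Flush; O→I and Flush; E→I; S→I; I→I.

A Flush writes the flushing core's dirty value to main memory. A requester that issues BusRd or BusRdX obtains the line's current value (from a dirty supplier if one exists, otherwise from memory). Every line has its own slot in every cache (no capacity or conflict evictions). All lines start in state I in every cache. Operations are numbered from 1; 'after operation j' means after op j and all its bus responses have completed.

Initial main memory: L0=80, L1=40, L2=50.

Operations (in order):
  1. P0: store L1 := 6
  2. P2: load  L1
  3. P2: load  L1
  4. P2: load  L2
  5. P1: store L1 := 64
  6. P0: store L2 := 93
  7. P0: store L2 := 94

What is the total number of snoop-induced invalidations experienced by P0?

invalidations = 1

  op1 P0: store L1 := 6 → M/I/I on L1; bus BusRdX; mem=40
  op2 P2: load  L1 → O/I/S on L1; bus BusRd; mem=40
  op3 P2: load  L1 → O/I/S on L1; bus (none); mem=40
  op4 P2: load  L2 → I/I/E on L2; bus BusRd; mem=50
  op5 P1: store L1 := 64 → I/M/I on L1; bus BusRdX Flush; mem=6
  op6 P0: store L2 := 93 → M/I/I on L2; bus BusRdX; mem=50
  op7 P0: store L2 := 94 → M/I/I on L2; bus (none); mem=50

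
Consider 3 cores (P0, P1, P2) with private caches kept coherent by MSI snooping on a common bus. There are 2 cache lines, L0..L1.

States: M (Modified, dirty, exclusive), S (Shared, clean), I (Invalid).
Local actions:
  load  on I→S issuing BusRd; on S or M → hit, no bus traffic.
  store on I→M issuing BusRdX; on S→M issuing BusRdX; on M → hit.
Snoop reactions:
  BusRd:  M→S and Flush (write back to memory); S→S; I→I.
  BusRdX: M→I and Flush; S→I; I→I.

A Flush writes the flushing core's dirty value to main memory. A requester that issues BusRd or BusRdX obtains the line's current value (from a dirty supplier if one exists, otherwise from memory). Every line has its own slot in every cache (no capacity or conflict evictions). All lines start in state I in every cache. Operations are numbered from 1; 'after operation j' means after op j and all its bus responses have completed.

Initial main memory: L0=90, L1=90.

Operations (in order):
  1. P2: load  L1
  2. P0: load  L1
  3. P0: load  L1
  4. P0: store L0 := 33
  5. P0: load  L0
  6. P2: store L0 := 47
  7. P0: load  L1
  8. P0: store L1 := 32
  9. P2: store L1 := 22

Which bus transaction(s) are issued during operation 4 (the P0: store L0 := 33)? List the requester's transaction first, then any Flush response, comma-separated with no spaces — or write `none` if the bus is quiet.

bus = BusRdX

1. P2: load  L1  bus=[BusRd]  L1: P0=I P1=I P2=S  mem[L1]=90
2. P0: load  L1  bus=[BusRd]  L1: P0=S P1=I P2=S  mem[L1]=90
3. P0: load  L1  bus=[-]  L1: P0=S P1=I P2=S  mem[L1]=90
4. P0: store L0 := 33  bus=[BusRdX]  L0: P0=M P1=I P2=I  mem[L0]=90
5. P0: load  L0  bus=[-]  L0: P0=M P1=I P2=I  mem[L0]=90
6. P2: store L0 := 47  bus=[BusRdX,Flush]  L0: P0=I P1=I P2=M  mem[L0]=33
7. P0: load  L1  bus=[-]  L1: P0=S P1=I P2=S  mem[L1]=90
8. P0: store L1 := 32  bus=[BusRdX]  L1: P0=M P1=I P2=I  mem[L1]=90
9. P2: store L1 := 22  bus=[BusRdX,Flush]  L1: P0=I P1=I P2=M  mem[L1]=32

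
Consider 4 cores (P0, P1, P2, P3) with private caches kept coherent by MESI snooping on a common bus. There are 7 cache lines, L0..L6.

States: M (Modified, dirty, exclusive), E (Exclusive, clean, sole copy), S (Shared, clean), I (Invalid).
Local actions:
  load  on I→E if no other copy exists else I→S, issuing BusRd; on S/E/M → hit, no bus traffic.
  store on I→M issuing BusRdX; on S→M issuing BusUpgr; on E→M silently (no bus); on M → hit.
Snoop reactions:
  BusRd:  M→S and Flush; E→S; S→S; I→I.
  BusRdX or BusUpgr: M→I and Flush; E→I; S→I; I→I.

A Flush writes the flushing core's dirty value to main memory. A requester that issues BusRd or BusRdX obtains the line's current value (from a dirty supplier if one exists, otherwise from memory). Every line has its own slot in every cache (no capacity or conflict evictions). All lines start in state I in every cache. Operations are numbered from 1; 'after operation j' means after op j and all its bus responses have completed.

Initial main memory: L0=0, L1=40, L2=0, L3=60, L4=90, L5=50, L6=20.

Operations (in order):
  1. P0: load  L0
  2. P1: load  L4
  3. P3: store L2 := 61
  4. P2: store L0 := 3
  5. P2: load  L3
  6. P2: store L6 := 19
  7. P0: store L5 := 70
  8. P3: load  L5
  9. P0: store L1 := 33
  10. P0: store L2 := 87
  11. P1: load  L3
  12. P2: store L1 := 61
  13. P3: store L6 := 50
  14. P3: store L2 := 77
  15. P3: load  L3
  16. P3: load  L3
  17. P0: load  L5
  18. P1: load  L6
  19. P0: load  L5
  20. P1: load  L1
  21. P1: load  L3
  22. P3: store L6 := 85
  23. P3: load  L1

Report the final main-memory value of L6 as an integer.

memory[L6] = 50

step 1: P0: load  L0  ⟶  EIII  (L0)  txn=BusRd  M[L0]=0
step 2: P1: load  L4  ⟶  IEII  (L4)  txn=BusRd  M[L4]=90
step 3: P3: store L2 := 61  ⟶  IIIM  (L2)  txn=BusRdX  M[L2]=0
step 4: P2: store L0 := 3  ⟶  IIMI  (L0)  txn=BusRdX  M[L0]=0
step 5: P2: load  L3  ⟶  IIEI  (L3)  txn=BusRd  M[L3]=60
step 6: P2: store L6 := 19  ⟶  IIMI  (L6)  txn=BusRdX  M[L6]=20
step 7: P0: store L5 := 70  ⟶  MIII  (L5)  txn=BusRdX  M[L5]=50
step 8: P3: load  L5  ⟶  SIIS  (L5)  txn=BusRd+Flush  M[L5]=70
step 9: P0: store L1 := 33  ⟶  MIII  (L1)  txn=BusRdX  M[L1]=40
step 10: P0: store L2 := 87  ⟶  MIII  (L2)  txn=BusRdX+Flush  M[L2]=61
step 11: P1: load  L3  ⟶  ISSI  (L3)  txn=BusRd  M[L3]=60
step 12: P2: store L1 := 61  ⟶  IIMI  (L1)  txn=BusRdX+Flush  M[L1]=33
step 13: P3: store L6 := 50  ⟶  IIIM  (L6)  txn=BusRdX+Flush  M[L6]=19
step 14: P3: store L2 := 77  ⟶  IIIM  (L2)  txn=BusRdX+Flush  M[L2]=87
step 15: P3: load  L3  ⟶  ISSS  (L3)  txn=BusRd  M[L3]=60
step 16: P3: load  L3  ⟶  ISSS  (L3)  txn=∅  M[L3]=60
step 17: P0: load  L5  ⟶  SIIS  (L5)  txn=∅  M[L5]=70
step 18: P1: load  L6  ⟶  ISIS  (L6)  txn=BusRd+Flush  M[L6]=50
step 19: P0: load  L5  ⟶  SIIS  (L5)  txn=∅  M[L5]=70
step 20: P1: load  L1  ⟶  ISSI  (L1)  txn=BusRd+Flush  M[L1]=61
step 21: P1: load  L3  ⟶  ISSS  (L3)  txn=∅  M[L3]=60
step 22: P3: store L6 := 85  ⟶  IIIM  (L6)  txn=BusUpgr  M[L6]=50
step 23: P3: load  L1  ⟶  ISSS  (L1)  txn=BusRd  M[L1]=61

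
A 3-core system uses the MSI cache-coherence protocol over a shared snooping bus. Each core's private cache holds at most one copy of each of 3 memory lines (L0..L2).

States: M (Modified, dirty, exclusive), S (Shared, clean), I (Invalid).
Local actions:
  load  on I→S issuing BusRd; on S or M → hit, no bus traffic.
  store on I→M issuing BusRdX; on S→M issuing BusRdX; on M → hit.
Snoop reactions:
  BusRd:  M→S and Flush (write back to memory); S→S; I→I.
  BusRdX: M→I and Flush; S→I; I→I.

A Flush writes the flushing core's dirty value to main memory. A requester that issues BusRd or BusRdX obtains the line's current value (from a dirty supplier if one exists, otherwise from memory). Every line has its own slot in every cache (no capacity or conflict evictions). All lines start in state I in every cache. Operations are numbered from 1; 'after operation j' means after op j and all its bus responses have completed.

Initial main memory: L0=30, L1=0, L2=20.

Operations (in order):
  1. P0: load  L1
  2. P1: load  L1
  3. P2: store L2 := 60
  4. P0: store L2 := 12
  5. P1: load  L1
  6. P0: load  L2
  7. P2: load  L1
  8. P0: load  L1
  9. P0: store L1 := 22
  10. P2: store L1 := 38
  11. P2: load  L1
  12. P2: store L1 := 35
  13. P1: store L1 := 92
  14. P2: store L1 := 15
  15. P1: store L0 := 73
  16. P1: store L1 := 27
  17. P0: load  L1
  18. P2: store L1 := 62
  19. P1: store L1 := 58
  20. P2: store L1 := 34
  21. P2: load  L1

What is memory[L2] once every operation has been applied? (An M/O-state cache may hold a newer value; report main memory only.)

memory[L2] = 60

1. P0: load  L1  bus=[BusRd]  L1: P0=S P1=I P2=I  mem[L1]=0
2. P1: load  L1  bus=[BusRd]  L1: P0=S P1=S P2=I  mem[L1]=0
3. P2: store L2 := 60  bus=[BusRdX]  L2: P0=I P1=I P2=M  mem[L2]=20
4. P0: store L2 := 12  bus=[BusRdX,Flush]  L2: P0=M P1=I P2=I  mem[L2]=60
5. P1: load  L1  bus=[-]  L1: P0=S P1=S P2=I  mem[L1]=0
6. P0: load  L2  bus=[-]  L2: P0=M P1=I P2=I  mem[L2]=60
7. P2: load  L1  bus=[BusRd]  L1: P0=S P1=S P2=S  mem[L1]=0
8. P0: load  L1  bus=[-]  L1: P0=S P1=S P2=S  mem[L1]=0
9. P0: store L1 := 22  bus=[BusRdX]  L1: P0=M P1=I P2=I  mem[L1]=0
10. P2: store L1 := 38  bus=[BusRdX,Flush]  L1: P0=I P1=I P2=M  mem[L1]=22
11. P2: load  L1  bus=[-]  L1: P0=I P1=I P2=M  mem[L1]=22
12. P2: store L1 := 35  bus=[-]  L1: P0=I P1=I P2=M  mem[L1]=22
13. P1: store L1 := 92  bus=[BusRdX,Flush]  L1: P0=I P1=M P2=I  mem[L1]=35
14. P2: store L1 := 15  bus=[BusRdX,Flush]  L1: P0=I P1=I P2=M  mem[L1]=92
15. P1: store L0 := 73  bus=[BusRdX]  L0: P0=I P1=M P2=I  mem[L0]=30
16. P1: store L1 := 27  bus=[BusRdX,Flush]  L1: P0=I P1=M P2=I  mem[L1]=15
17. P0: load  L1  bus=[BusRd,Flush]  L1: P0=S P1=S P2=I  mem[L1]=27
18. P2: store L1 := 62  bus=[BusRdX]  L1: P0=I P1=I P2=M  mem[L1]=27
19. P1: store L1 := 58  bus=[BusRdX,Flush]  L1: P0=I P1=M P2=I  mem[L1]=62
20. P2: store L1 := 34  bus=[BusRdX,Flush]  L1: P0=I P1=I P2=M  mem[L1]=58
21. P2: load  L1  bus=[-]  L1: P0=I P1=I P2=M  mem[L1]=58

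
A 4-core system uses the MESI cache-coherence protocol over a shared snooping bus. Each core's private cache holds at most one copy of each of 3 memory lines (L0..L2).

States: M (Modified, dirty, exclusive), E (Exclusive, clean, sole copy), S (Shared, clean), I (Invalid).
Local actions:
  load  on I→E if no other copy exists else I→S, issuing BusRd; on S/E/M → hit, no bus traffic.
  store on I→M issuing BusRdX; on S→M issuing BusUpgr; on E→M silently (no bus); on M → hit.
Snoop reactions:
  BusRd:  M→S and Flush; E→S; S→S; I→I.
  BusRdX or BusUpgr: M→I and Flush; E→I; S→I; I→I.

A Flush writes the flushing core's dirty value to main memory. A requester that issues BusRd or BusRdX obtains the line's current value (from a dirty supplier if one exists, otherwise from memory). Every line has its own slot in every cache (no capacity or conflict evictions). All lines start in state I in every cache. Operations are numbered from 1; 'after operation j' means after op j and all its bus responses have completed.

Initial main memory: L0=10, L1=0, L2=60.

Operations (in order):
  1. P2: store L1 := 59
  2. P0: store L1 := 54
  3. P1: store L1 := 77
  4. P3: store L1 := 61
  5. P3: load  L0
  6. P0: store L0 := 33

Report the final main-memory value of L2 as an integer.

[1] P2: store L1 := 59 | P0:I, P1:I, P2:M(59), P3:I | bus: BusRdX
[2] P0: store L1 := 54 | P0:M(54), P1:I, P2:I, P3:I | bus: BusRdX,Flush
[3] P1: store L1 := 77 | P0:I, P1:M(77), P2:I, P3:I | bus: BusRdX,Flush
[4] P3: store L1 := 61 | P0:I, P1:I, P2:I, P3:M(61) | bus: BusRdX,Flush
[5] P3: load  L0 | P0:I, P1:I, P2:I, P3:E(10) | bus: BusRd
[6] P0: store L0 := 33 | P0:M(33), P1:I, P2:I, P3:I | bus: BusRdX

memory[L2] = 60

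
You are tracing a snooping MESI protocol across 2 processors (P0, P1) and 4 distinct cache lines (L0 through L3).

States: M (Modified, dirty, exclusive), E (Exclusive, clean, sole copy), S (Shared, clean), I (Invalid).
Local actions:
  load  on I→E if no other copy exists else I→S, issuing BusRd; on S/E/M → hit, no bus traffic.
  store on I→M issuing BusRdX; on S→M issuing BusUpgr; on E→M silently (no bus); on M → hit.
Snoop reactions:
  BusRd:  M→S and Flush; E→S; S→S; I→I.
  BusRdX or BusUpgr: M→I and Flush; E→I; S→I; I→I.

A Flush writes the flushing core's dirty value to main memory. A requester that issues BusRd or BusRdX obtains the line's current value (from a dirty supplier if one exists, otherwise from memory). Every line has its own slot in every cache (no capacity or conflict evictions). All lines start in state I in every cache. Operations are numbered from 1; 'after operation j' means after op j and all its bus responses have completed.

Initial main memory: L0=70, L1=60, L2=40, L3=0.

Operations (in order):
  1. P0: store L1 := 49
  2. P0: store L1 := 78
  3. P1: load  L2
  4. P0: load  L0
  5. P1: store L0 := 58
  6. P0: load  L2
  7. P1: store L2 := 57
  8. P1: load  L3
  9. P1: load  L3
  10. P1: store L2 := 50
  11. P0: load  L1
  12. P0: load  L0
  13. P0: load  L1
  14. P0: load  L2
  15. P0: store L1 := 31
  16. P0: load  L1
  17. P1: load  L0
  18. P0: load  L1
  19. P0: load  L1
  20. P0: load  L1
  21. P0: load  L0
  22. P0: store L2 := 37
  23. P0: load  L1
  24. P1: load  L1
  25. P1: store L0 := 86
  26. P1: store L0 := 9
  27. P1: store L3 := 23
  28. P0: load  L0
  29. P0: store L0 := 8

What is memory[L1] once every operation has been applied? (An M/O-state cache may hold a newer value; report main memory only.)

memory[L1] = 31

step 1: P0: store L1 := 49  ⟶  MI  (L1)  txn=BusRdX  M[L1]=60
step 2: P0: store L1 := 78  ⟶  MI  (L1)  txn=∅  M[L1]=60
step 3: P1: load  L2  ⟶  IE  (L2)  txn=BusRd  M[L2]=40
step 4: P0: load  L0  ⟶  EI  (L0)  txn=BusRd  M[L0]=70
step 5: P1: store L0 := 58  ⟶  IM  (L0)  txn=BusRdX  M[L0]=70
step 6: P0: load  L2  ⟶  SS  (L2)  txn=BusRd  M[L2]=40
step 7: P1: store L2 := 57  ⟶  IM  (L2)  txn=BusUpgr  M[L2]=40
step 8: P1: load  L3  ⟶  IE  (L3)  txn=BusRd  M[L3]=0
step 9: P1: load  L3  ⟶  IE  (L3)  txn=∅  M[L3]=0
step 10: P1: store L2 := 50  ⟶  IM  (L2)  txn=∅  M[L2]=40
step 11: P0: load  L1  ⟶  MI  (L1)  txn=∅  M[L1]=60
step 12: P0: load  L0  ⟶  SS  (L0)  txn=BusRd+Flush  M[L0]=58
step 13: P0: load  L1  ⟶  MI  (L1)  txn=∅  M[L1]=60
step 14: P0: load  L2  ⟶  SS  (L2)  txn=BusRd+Flush  M[L2]=50
step 15: P0: store L1 := 31  ⟶  MI  (L1)  txn=∅  M[L1]=60
step 16: P0: load  L1  ⟶  MI  (L1)  txn=∅  M[L1]=60
step 17: P1: load  L0  ⟶  SS  (L0)  txn=∅  M[L0]=58
step 18: P0: load  L1  ⟶  MI  (L1)  txn=∅  M[L1]=60
step 19: P0: load  L1  ⟶  MI  (L1)  txn=∅  M[L1]=60
step 20: P0: load  L1  ⟶  MI  (L1)  txn=∅  M[L1]=60
step 21: P0: load  L0  ⟶  SS  (L0)  txn=∅  M[L0]=58
step 22: P0: store L2 := 37  ⟶  MI  (L2)  txn=BusUpgr  M[L2]=50
step 23: P0: load  L1  ⟶  MI  (L1)  txn=∅  M[L1]=60
step 24: P1: load  L1  ⟶  SS  (L1)  txn=BusRd+Flush  M[L1]=31
step 25: P1: store L0 := 86  ⟶  IM  (L0)  txn=BusUpgr  M[L0]=58
step 26: P1: store L0 := 9  ⟶  IM  (L0)  txn=∅  M[L0]=58
step 27: P1: store L3 := 23  ⟶  IM  (L3)  txn=∅  M[L3]=0
step 28: P0: load  L0  ⟶  SS  (L0)  txn=BusRd+Flush  M[L0]=9
step 29: P0: store L0 := 8  ⟶  MI  (L0)  txn=BusUpgr  M[L0]=9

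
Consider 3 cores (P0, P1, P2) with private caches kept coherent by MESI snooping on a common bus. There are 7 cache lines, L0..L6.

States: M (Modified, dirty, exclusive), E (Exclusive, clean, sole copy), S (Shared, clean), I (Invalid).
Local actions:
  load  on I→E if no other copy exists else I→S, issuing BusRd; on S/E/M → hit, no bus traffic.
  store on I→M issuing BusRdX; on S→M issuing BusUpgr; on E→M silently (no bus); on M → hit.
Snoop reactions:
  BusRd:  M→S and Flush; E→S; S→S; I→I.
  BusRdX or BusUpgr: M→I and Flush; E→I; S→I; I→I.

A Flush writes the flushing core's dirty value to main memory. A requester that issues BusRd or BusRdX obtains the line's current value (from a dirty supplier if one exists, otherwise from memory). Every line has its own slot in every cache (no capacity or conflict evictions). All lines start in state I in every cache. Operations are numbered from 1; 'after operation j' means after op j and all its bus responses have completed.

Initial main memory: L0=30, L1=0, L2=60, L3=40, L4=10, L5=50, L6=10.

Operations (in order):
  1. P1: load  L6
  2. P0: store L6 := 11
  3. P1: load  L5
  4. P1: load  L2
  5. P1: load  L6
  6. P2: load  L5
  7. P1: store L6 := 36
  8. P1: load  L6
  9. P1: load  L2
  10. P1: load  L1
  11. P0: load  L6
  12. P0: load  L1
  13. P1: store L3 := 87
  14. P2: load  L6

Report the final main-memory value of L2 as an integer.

[1] P1: load  L6 | P0:I, P1:E(10), P2:I | bus: BusRd
[2] P0: store L6 := 11 | P0:M(11), P1:I, P2:I | bus: BusRdX
[3] P1: load  L5 | P0:I, P1:E(50), P2:I | bus: BusRd
[4] P1: load  L2 | P0:I, P1:E(60), P2:I | bus: BusRd
[5] P1: load  L6 | P0:S(11), P1:S(11), P2:I | bus: BusRd,Flush
[6] P2: load  L5 | P0:I, P1:S(50), P2:S(50) | bus: BusRd
[7] P1: store L6 := 36 | P0:I, P1:M(36), P2:I | bus: BusUpgr
[8] P1: load  L6 | P0:I, P1:M(36), P2:I | bus: none
[9] P1: load  L2 | P0:I, P1:E(60), P2:I | bus: none
[10] P1: load  L1 | P0:I, P1:E(0), P2:I | bus: BusRd
[11] P0: load  L6 | P0:S(36), P1:S(36), P2:I | bus: BusRd,Flush
[12] P0: load  L1 | P0:S(0), P1:S(0), P2:I | bus: BusRd
[13] P1: store L3 := 87 | P0:I, P1:M(87), P2:I | bus: BusRdX
[14] P2: load  L6 | P0:S(36), P1:S(36), P2:S(36) | bus: BusRd

memory[L2] = 60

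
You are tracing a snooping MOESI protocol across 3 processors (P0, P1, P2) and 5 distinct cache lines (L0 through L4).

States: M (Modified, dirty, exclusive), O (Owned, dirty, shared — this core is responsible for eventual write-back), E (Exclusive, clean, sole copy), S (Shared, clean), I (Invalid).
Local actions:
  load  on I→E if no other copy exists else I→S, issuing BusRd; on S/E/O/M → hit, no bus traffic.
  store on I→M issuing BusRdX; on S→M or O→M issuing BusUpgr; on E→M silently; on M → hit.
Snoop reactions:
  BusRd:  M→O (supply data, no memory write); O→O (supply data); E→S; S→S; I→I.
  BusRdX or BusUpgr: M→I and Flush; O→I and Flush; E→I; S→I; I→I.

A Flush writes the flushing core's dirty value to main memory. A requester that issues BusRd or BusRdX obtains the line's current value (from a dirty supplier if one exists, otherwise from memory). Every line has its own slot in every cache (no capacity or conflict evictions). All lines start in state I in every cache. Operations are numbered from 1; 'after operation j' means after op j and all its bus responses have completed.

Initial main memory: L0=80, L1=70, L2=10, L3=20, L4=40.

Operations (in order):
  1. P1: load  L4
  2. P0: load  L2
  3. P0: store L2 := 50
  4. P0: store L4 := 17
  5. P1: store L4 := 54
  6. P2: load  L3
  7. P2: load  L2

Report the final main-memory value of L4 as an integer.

memory[L4] = 17

  op1 P1: load  L4 → I/E/I on L4; bus BusRd; mem=40
  op2 P0: load  L2 → E/I/I on L2; bus BusRd; mem=10
  op3 P0: store L2 := 50 → M/I/I on L2; bus (none); mem=10
  op4 P0: store L4 := 17 → M/I/I on L4; bus BusRdX; mem=40
  op5 P1: store L4 := 54 → I/M/I on L4; bus BusRdX Flush; mem=17
  op6 P2: load  L3 → I/I/E on L3; bus BusRd; mem=20
  op7 P2: load  L2 → O/I/S on L2; bus BusRd; mem=10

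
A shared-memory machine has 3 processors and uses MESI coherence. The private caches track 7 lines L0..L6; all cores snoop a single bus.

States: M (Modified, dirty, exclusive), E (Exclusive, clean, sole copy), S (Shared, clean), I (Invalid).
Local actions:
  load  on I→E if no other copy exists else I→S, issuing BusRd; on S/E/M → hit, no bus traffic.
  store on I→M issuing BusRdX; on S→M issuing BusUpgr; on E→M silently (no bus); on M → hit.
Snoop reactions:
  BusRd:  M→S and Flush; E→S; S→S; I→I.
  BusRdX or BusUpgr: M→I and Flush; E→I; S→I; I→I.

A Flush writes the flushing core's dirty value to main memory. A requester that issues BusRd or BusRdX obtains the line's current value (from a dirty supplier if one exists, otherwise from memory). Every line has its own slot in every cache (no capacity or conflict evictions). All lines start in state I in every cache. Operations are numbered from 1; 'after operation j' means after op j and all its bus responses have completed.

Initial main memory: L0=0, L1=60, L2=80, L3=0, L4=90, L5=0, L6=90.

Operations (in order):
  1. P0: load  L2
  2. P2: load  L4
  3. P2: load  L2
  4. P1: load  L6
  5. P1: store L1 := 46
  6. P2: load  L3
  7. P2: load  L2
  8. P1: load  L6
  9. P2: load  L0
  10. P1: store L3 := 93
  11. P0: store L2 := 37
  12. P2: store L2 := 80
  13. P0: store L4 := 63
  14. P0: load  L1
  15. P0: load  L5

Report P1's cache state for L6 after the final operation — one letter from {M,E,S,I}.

  op1 P0: load  L2 → E/I/I on L2; bus BusRd; mem=80
  op2 P2: load  L4 → I/I/E on L4; bus BusRd; mem=90
  op3 P2: load  L2 → S/I/S on L2; bus BusRd; mem=80
  op4 P1: load  L6 → I/E/I on L6; bus BusRd; mem=90
  op5 P1: store L1 := 46 → I/M/I on L1; bus BusRdX; mem=60
  op6 P2: load  L3 → I/I/E on L3; bus BusRd; mem=0
  op7 P2: load  L2 → S/I/S on L2; bus (none); mem=80
  op8 P1: load  L6 → I/E/I on L6; bus (none); mem=90
  op9 P2: load  L0 → I/I/E on L0; bus BusRd; mem=0
  op10 P1: store L3 := 93 → I/M/I on L3; bus BusRdX; mem=0
  op11 P0: store L2 := 37 → M/I/I on L2; bus BusUpgr; mem=80
  op12 P2: store L2 := 80 → I/I/M on L2; bus BusRdX Flush; mem=37
  op13 P0: store L4 := 63 → M/I/I on L4; bus BusRdX; mem=90
  op14 P0: load  L1 → S/S/I on L1; bus BusRd Flush; mem=46
  op15 P0: load  L5 → E/I/I on L5; bus BusRd; mem=0

state = E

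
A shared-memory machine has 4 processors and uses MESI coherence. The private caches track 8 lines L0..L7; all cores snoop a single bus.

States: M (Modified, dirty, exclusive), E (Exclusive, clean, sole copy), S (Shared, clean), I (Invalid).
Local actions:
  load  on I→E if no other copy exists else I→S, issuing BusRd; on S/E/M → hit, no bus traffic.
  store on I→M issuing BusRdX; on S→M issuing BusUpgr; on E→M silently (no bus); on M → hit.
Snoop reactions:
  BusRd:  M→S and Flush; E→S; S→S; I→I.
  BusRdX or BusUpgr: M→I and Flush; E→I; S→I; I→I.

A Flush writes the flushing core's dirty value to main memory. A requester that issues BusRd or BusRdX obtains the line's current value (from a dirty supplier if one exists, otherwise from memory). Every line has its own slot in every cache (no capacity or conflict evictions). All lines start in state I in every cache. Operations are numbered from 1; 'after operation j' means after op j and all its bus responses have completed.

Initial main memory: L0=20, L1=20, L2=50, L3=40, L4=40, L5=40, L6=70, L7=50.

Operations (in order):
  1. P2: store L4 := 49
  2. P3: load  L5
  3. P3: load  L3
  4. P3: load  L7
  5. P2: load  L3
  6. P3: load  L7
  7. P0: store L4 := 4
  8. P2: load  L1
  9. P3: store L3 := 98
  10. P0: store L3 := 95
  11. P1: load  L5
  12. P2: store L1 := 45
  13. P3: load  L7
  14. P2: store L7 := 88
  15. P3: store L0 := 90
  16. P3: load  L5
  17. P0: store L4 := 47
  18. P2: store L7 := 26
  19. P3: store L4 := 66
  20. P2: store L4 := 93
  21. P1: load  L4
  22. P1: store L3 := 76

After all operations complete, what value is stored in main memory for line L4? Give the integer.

1. P2: store L4 := 49  bus=[BusRdX]  L4: P0=I P1=I P2=M P3=I  mem[L4]=40
2. P3: load  L5  bus=[BusRd]  L5: P0=I P1=I P2=I P3=E  mem[L5]=40
3. P3: load  L3  bus=[BusRd]  L3: P0=I P1=I P2=I P3=E  mem[L3]=40
4. P3: load  L7  bus=[BusRd]  L7: P0=I P1=I P2=I P3=E  mem[L7]=50
5. P2: load  L3  bus=[BusRd]  L3: P0=I P1=I P2=S P3=S  mem[L3]=40
6. P3: load  L7  bus=[-]  L7: P0=I P1=I P2=I P3=E  mem[L7]=50
7. P0: store L4 := 4  bus=[BusRdX,Flush]  L4: P0=M P1=I P2=I P3=I  mem[L4]=49
8. P2: load  L1  bus=[BusRd]  L1: P0=I P1=I P2=E P3=I  mem[L1]=20
9. P3: store L3 := 98  bus=[BusUpgr]  L3: P0=I P1=I P2=I P3=M  mem[L3]=40
10. P0: store L3 := 95  bus=[BusRdX,Flush]  L3: P0=M P1=I P2=I P3=I  mem[L3]=98
11. P1: load  L5  bus=[BusRd]  L5: P0=I P1=S P2=I P3=S  mem[L5]=40
12. P2: store L1 := 45  bus=[-]  L1: P0=I P1=I P2=M P3=I  mem[L1]=20
13. P3: load  L7  bus=[-]  L7: P0=I P1=I P2=I P3=E  mem[L7]=50
14. P2: store L7 := 88  bus=[BusRdX]  L7: P0=I P1=I P2=M P3=I  mem[L7]=50
15. P3: store L0 := 90  bus=[BusRdX]  L0: P0=I P1=I P2=I P3=M  mem[L0]=20
16. P3: load  L5  bus=[-]  L5: P0=I P1=S P2=I P3=S  mem[L5]=40
17. P0: store L4 := 47  bus=[-]  L4: P0=M P1=I P2=I P3=I  mem[L4]=49
18. P2: store L7 := 26  bus=[-]  L7: P0=I P1=I P2=M P3=I  mem[L7]=50
19. P3: store L4 := 66  bus=[BusRdX,Flush]  L4: P0=I P1=I P2=I P3=M  mem[L4]=47
20. P2: store L4 := 93  bus=[BusRdX,Flush]  L4: P0=I P1=I P2=M P3=I  mem[L4]=66
21. P1: load  L4  bus=[BusRd,Flush]  L4: P0=I P1=S P2=S P3=I  mem[L4]=93
22. P1: store L3 := 76  bus=[BusRdX,Flush]  L3: P0=I P1=M P2=I P3=I  mem[L3]=95

memory[L4] = 93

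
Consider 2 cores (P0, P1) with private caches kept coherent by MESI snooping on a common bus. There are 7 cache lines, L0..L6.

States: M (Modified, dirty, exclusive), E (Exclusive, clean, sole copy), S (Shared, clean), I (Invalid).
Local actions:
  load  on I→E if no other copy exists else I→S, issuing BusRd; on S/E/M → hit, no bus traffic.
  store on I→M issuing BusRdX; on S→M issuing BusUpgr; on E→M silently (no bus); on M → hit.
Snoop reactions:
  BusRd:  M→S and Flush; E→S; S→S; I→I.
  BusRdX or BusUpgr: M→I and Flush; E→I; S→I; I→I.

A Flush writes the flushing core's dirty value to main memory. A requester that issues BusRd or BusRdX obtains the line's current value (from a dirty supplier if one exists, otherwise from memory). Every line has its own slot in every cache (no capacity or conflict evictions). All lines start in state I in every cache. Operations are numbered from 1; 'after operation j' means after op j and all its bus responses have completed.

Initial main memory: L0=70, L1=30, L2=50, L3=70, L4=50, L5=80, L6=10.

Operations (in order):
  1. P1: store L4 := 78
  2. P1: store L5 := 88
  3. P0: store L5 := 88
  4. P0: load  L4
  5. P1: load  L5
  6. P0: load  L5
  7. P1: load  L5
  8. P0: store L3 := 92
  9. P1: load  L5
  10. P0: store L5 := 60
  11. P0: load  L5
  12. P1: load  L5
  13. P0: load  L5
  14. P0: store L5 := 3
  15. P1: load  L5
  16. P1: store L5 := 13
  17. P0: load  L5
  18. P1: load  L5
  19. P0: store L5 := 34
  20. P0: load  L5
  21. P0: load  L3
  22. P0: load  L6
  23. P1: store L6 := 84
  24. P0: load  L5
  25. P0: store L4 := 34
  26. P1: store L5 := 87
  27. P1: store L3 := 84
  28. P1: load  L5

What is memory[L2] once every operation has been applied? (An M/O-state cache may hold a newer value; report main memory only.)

memory[L2] = 50

step 1: P1: store L4 := 78  ⟶  IM  (L4)  txn=BusRdX  M[L4]=50
step 2: P1: store L5 := 88  ⟶  IM  (L5)  txn=BusRdX  M[L5]=80
step 3: P0: store L5 := 88  ⟶  MI  (L5)  txn=BusRdX+Flush  M[L5]=88
step 4: P0: load  L4  ⟶  SS  (L4)  txn=BusRd+Flush  M[L4]=78
step 5: P1: load  L5  ⟶  SS  (L5)  txn=BusRd+Flush  M[L5]=88
step 6: P0: load  L5  ⟶  SS  (L5)  txn=∅  M[L5]=88
step 7: P1: load  L5  ⟶  SS  (L5)  txn=∅  M[L5]=88
step 8: P0: store L3 := 92  ⟶  MI  (L3)  txn=BusRdX  M[L3]=70
step 9: P1: load  L5  ⟶  SS  (L5)  txn=∅  M[L5]=88
step 10: P0: store L5 := 60  ⟶  MI  (L5)  txn=BusUpgr  M[L5]=88
step 11: P0: load  L5  ⟶  MI  (L5)  txn=∅  M[L5]=88
step 12: P1: load  L5  ⟶  SS  (L5)  txn=BusRd+Flush  M[L5]=60
step 13: P0: load  L5  ⟶  SS  (L5)  txn=∅  M[L5]=60
step 14: P0: store L5 := 3  ⟶  MI  (L5)  txn=BusUpgr  M[L5]=60
step 15: P1: load  L5  ⟶  SS  (L5)  txn=BusRd+Flush  M[L5]=3
step 16: P1: store L5 := 13  ⟶  IM  (L5)  txn=BusUpgr  M[L5]=3
step 17: P0: load  L5  ⟶  SS  (L5)  txn=BusRd+Flush  M[L5]=13
step 18: P1: load  L5  ⟶  SS  (L5)  txn=∅  M[L5]=13
step 19: P0: store L5 := 34  ⟶  MI  (L5)  txn=BusUpgr  M[L5]=13
step 20: P0: load  L5  ⟶  MI  (L5)  txn=∅  M[L5]=13
step 21: P0: load  L3  ⟶  MI  (L3)  txn=∅  M[L3]=70
step 22: P0: load  L6  ⟶  EI  (L6)  txn=BusRd  M[L6]=10
step 23: P1: store L6 := 84  ⟶  IM  (L6)  txn=BusRdX  M[L6]=10
step 24: P0: load  L5  ⟶  MI  (L5)  txn=∅  M[L5]=13
step 25: P0: store L4 := 34  ⟶  MI  (L4)  txn=BusUpgr  M[L4]=78
step 26: P1: store L5 := 87  ⟶  IM  (L5)  txn=BusRdX+Flush  M[L5]=34
step 27: P1: store L3 := 84  ⟶  IM  (L3)  txn=BusRdX+Flush  M[L3]=92
step 28: P1: load  L5  ⟶  IM  (L5)  txn=∅  M[L5]=34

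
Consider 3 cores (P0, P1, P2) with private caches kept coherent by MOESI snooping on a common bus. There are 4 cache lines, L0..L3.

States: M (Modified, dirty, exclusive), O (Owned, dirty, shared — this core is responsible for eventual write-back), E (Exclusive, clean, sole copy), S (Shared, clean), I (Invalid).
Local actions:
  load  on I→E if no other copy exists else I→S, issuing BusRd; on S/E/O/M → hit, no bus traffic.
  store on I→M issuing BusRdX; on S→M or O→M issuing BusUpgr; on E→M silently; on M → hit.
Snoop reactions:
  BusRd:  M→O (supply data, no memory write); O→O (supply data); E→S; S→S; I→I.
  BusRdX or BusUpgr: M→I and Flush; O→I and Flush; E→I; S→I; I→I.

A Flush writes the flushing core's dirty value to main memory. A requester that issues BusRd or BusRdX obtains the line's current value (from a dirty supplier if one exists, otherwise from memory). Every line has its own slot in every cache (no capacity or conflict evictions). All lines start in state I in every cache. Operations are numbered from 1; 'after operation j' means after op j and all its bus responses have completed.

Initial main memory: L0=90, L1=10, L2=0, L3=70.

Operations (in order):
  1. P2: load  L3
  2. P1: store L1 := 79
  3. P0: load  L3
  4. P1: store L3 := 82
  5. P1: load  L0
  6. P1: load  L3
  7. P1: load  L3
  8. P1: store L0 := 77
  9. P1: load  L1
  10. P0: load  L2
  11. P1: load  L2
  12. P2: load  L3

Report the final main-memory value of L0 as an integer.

memory[L0] = 90

  op1 P2: load  L3 → I/I/E on L3; bus BusRd; mem=70
  op2 P1: store L1 := 79 → I/M/I on L1; bus BusRdX; mem=10
  op3 P0: load  L3 → S/I/S on L3; bus BusRd; mem=70
  op4 P1: store L3 := 82 → I/M/I on L3; bus BusRdX; mem=70
  op5 P1: load  L0 → I/E/I on L0; bus BusRd; mem=90
  op6 P1: load  L3 → I/M/I on L3; bus (none); mem=70
  op7 P1: load  L3 → I/M/I on L3; bus (none); mem=70
  op8 P1: store L0 := 77 → I/M/I on L0; bus (none); mem=90
  op9 P1: load  L1 → I/M/I on L1; bus (none); mem=10
  op10 P0: load  L2 → E/I/I on L2; bus BusRd; mem=0
  op11 P1: load  L2 → S/S/I on L2; bus BusRd; mem=0
  op12 P2: load  L3 → I/O/S on L3; bus BusRd; mem=70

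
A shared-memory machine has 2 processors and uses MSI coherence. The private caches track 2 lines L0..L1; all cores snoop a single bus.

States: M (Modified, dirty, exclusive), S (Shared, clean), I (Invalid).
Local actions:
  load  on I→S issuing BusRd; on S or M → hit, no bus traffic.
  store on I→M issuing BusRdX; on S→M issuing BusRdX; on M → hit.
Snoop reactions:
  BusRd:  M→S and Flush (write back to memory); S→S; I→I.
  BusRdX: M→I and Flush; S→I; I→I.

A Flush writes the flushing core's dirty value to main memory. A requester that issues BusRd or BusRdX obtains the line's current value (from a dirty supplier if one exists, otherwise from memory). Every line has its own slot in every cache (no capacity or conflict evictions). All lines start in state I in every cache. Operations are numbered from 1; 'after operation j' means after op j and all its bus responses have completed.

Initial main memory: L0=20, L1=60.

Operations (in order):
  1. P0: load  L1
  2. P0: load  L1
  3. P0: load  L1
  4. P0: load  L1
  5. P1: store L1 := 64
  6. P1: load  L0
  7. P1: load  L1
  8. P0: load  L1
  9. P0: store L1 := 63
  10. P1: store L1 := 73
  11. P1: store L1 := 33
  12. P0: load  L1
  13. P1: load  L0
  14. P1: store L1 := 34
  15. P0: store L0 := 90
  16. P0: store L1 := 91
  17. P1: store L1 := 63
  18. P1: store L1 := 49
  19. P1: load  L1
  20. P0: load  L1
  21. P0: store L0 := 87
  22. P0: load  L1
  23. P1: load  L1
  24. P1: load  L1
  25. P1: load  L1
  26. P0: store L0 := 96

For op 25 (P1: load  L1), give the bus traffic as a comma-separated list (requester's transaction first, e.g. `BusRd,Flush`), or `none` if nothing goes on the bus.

bus = none

  op1 P0: load  L1 → S/I on L1; bus BusRd; mem=60
  op2 P0: load  L1 → S/I on L1; bus (none); mem=60
  op3 P0: load  L1 → S/I on L1; bus (none); mem=60
  op4 P0: load  L1 → S/I on L1; bus (none); mem=60
  op5 P1: store L1 := 64 → I/M on L1; bus BusRdX; mem=60
  op6 P1: load  L0 → I/S on L0; bus BusRd; mem=20
  op7 P1: load  L1 → I/M on L1; bus (none); mem=60
  op8 P0: load  L1 → S/S on L1; bus BusRd Flush; mem=64
  op9 P0: store L1 := 63 → M/I on L1; bus BusRdX; mem=64
  op10 P1: store L1 := 73 → I/M on L1; bus BusRdX Flush; mem=63
  op11 P1: store L1 := 33 → I/M on L1; bus (none); mem=63
  op12 P0: load  L1 → S/S on L1; bus BusRd Flush; mem=33
  op13 P1: load  L0 → I/S on L0; bus (none); mem=20
  op14 P1: store L1 := 34 → I/M on L1; bus BusRdX; mem=33
  op15 P0: store L0 := 90 → M/I on L0; bus BusRdX; mem=20
  op16 P0: store L1 := 91 → M/I on L1; bus BusRdX Flush; mem=34
  op17 P1: store L1 := 63 → I/M on L1; bus BusRdX Flush; mem=91
  op18 P1: store L1 := 49 → I/M on L1; bus (none); mem=91
  op19 P1: load  L1 → I/M on L1; bus (none); mem=91
  op20 P0: load  L1 → S/S on L1; bus BusRd Flush; mem=49
  op21 P0: store L0 := 87 → M/I on L0; bus (none); mem=20
  op22 P0: load  L1 → S/S on L1; bus (none); mem=49
  op23 P1: load  L1 → S/S on L1; bus (none); mem=49
  op24 P1: load  L1 → S/S on L1; bus (none); mem=49
  op25 P1: load  L1 → S/S on L1; bus (none); mem=49
  op26 P0: store L0 := 96 → M/I on L0; bus (none); mem=20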